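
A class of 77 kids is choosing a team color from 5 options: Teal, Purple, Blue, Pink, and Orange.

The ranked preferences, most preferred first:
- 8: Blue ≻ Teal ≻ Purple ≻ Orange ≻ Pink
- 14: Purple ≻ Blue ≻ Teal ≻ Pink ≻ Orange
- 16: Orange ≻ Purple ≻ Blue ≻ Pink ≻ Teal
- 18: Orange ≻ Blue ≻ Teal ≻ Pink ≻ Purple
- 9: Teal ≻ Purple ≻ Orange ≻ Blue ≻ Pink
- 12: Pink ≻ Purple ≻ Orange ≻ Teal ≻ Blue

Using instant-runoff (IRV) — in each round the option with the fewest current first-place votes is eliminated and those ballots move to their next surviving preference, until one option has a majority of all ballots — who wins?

Purple

Round 1: Teal 9, Purple 14, Blue 8, Pink 12, Orange 34. Blue eliminated.
Round 2: Teal 17, Purple 14, Pink 12, Orange 34. Pink eliminated.
Round 3: Teal 17, Purple 26, Orange 34. Teal eliminated.
Round 4: Purple 43, Orange 34. Purple has a majority (≥39).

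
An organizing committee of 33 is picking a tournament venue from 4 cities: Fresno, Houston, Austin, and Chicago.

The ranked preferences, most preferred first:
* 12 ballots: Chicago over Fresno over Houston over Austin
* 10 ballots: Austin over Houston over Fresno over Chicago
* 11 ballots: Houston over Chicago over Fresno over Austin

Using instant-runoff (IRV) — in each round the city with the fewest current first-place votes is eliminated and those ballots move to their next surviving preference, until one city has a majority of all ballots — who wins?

Round 1: Fresno 0, Houston 11, Austin 10, Chicago 12. Fresno eliminated.
Round 2: Houston 11, Austin 10, Chicago 12. Austin eliminated.
Round 3: Houston 21, Chicago 12. Houston has a majority (≥17).

Houston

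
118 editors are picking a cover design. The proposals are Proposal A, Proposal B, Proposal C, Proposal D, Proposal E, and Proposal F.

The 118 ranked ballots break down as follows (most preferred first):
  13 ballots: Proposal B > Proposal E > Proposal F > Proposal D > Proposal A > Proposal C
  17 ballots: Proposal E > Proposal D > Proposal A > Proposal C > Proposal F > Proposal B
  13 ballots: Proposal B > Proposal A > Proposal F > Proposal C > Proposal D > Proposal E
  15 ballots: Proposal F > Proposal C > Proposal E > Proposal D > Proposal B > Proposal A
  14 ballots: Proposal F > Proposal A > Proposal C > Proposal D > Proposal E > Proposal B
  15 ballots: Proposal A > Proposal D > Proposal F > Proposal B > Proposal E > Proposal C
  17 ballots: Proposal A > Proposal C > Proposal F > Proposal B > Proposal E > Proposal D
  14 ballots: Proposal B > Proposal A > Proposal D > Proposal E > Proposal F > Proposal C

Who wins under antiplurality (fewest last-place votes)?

Last-place votes: Proposal A 15, Proposal B 31, Proposal C 42, Proposal D 17, Proposal E 13, Proposal F 0.

Proposal F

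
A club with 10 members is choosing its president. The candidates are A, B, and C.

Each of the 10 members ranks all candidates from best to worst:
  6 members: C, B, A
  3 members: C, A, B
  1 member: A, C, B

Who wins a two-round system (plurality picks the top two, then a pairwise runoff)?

C

Round 1 first-place votes: A 1, B 0, C 9. C and A advance.
Runoff: C is ranked above A on 9 ballots, A above C on 1.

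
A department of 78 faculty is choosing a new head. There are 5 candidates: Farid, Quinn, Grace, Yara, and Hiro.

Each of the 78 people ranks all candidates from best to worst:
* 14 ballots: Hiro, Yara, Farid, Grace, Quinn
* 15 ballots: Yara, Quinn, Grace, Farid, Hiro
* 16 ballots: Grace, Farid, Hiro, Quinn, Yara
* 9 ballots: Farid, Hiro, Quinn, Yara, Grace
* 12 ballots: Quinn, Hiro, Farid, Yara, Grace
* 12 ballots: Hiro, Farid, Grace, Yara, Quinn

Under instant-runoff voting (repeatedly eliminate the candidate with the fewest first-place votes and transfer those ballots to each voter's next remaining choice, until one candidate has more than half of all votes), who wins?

Hiro

Round 1: Farid 9, Quinn 12, Grace 16, Yara 15, Hiro 26. Farid eliminated.
Round 2: Quinn 12, Grace 16, Yara 15, Hiro 35. Quinn eliminated.
Round 3: Grace 16, Yara 15, Hiro 47. Hiro has a majority (≥40).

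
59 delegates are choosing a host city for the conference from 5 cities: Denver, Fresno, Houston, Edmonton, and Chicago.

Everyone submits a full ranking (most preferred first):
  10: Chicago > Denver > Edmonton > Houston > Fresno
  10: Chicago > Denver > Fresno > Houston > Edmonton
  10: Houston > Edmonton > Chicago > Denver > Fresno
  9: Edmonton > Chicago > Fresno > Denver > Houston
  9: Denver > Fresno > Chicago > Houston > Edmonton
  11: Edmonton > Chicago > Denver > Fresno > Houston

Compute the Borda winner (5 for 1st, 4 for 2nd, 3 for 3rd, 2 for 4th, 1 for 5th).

Chicago

Denver: 10×4 + 10×4 + 10×2 + 9×2 + 9×5 + 11×3 = 196
Fresno: 10×1 + 10×3 + 10×1 + 9×3 + 9×4 + 11×2 = 135
Houston: 10×2 + 10×2 + 10×5 + 9×1 + 9×2 + 11×1 = 128
Edmonton: 10×3 + 10×1 + 10×4 + 9×5 + 9×1 + 11×5 = 189
Chicago: 10×5 + 10×5 + 10×3 + 9×4 + 9×3 + 11×4 = 237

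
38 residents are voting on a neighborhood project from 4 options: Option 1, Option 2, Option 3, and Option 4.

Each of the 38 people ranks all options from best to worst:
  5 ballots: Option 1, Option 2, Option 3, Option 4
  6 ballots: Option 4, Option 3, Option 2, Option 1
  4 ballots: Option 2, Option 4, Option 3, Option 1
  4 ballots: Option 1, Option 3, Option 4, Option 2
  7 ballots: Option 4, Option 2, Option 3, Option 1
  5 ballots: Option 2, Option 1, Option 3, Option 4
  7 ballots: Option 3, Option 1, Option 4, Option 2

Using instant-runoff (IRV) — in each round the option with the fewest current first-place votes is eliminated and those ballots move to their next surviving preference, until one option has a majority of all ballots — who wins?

Option 1

Round 1: Option 1 9, Option 2 9, Option 3 7, Option 4 13. Option 3 eliminated.
Round 2: Option 1 16, Option 2 9, Option 4 13. Option 2 eliminated.
Round 3: Option 1 21, Option 4 17. Option 1 has a majority (≥20).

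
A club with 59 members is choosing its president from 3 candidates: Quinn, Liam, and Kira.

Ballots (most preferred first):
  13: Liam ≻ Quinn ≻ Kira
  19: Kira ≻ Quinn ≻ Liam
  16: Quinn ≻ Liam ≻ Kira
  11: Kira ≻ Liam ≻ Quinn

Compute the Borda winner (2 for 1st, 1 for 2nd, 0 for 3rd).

Quinn

Quinn: 13×1 + 19×1 + 16×2 + 11×0 = 64
Liam: 13×2 + 19×0 + 16×1 + 11×1 = 53
Kira: 13×0 + 19×2 + 16×0 + 11×2 = 60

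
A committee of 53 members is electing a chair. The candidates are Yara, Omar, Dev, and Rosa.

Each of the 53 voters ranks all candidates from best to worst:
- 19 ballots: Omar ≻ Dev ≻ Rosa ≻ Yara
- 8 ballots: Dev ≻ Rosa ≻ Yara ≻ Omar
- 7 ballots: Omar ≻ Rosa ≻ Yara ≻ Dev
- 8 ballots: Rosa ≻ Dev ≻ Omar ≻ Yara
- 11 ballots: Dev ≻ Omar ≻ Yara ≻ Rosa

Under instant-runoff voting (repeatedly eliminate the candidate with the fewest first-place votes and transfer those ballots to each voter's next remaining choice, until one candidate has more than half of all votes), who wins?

Dev

Round 1: Yara 0, Omar 26, Dev 19, Rosa 8. Yara eliminated.
Round 2: Omar 26, Dev 19, Rosa 8. Rosa eliminated.
Round 3: Omar 26, Dev 27. Dev has a majority (≥27).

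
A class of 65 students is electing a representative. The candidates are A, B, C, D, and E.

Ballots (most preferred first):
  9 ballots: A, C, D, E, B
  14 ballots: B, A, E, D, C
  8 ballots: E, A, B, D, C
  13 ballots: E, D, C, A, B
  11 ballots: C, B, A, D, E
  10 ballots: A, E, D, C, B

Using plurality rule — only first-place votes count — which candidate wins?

E

First-place votes: A 19, B 14, C 11, D 0, E 21.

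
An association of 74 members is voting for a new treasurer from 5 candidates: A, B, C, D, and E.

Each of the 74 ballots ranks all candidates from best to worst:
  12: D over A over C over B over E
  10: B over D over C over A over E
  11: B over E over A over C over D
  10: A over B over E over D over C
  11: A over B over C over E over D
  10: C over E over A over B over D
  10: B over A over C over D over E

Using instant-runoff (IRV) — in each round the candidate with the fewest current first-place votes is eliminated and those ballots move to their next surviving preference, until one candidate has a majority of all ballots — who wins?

A

Round 1: A 21, B 31, C 10, D 12, E 0. E eliminated.
Round 2: A 21, B 31, C 10, D 12. C eliminated.
Round 3: A 31, B 31, D 12. D eliminated.
Round 4: A 43, B 31. A has a majority (≥38).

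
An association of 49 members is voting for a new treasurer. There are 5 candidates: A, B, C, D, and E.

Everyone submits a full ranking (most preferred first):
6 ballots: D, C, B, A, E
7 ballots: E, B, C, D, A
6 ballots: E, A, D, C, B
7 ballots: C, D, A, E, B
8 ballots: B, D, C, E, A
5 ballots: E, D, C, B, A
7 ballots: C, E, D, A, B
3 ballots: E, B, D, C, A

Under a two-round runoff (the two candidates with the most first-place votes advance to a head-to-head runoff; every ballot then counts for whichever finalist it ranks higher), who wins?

Round 1 first-place votes: A 0, B 8, C 14, D 6, E 21. E and C advance.
Runoff: E is ranked above C on 21 ballots, C above E on 28.

C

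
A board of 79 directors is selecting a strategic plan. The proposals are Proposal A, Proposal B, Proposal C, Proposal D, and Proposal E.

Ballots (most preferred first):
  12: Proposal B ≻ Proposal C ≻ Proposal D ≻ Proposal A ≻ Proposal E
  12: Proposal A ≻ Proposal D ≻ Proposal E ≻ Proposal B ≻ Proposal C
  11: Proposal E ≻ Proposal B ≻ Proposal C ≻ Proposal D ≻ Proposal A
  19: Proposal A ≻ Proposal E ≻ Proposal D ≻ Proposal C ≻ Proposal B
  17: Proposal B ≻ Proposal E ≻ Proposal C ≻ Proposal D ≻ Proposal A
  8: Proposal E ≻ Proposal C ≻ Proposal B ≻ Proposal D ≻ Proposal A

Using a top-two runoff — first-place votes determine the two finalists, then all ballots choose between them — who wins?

Proposal B

Round 1 first-place votes: Proposal A 31, Proposal B 29, Proposal C 0, Proposal D 0, Proposal E 19. Proposal A and Proposal B advance.
Runoff: Proposal A is ranked above Proposal B on 31 ballots, Proposal B above Proposal A on 48.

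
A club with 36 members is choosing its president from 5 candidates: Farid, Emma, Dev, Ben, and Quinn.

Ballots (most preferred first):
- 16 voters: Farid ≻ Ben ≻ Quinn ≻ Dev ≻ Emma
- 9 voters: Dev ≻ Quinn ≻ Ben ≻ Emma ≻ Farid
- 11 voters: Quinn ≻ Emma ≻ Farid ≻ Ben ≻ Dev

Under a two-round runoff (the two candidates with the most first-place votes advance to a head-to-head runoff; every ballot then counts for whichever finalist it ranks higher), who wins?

Round 1 first-place votes: Farid 16, Emma 0, Dev 9, Ben 0, Quinn 11. Farid and Quinn advance.
Runoff: Farid is ranked above Quinn on 16 ballots, Quinn above Farid on 20.

Quinn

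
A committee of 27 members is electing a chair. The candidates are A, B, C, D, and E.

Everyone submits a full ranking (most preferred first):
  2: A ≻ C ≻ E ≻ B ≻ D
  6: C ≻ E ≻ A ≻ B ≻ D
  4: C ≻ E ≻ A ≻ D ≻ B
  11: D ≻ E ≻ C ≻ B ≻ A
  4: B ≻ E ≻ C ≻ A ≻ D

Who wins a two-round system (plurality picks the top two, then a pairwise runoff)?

Round 1 first-place votes: A 2, B 4, C 10, D 11, E 0. D and C advance.
Runoff: D is ranked above C on 11 ballots, C above D on 16.

C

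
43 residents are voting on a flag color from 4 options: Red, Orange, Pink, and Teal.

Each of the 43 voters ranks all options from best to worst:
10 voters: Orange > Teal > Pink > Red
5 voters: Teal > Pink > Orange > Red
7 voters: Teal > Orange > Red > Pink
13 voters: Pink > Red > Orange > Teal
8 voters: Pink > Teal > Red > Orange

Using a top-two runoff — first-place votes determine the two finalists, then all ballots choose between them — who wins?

Round 1 first-place votes: Red 0, Orange 10, Pink 21, Teal 12. Pink and Teal advance.
Runoff: Pink is ranked above Teal on 21 ballots, Teal above Pink on 22.

Teal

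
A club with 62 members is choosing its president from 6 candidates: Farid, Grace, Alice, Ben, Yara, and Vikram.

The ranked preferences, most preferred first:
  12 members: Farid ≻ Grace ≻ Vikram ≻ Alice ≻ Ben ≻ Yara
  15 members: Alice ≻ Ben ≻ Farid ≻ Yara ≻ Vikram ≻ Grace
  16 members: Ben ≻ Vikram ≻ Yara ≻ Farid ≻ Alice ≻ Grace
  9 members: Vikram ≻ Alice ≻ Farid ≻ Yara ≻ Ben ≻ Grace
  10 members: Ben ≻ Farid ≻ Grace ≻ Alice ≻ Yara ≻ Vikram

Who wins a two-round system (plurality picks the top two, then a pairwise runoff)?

Alice

Round 1 first-place votes: Farid 12, Grace 0, Alice 15, Ben 26, Yara 0, Vikram 9. Ben and Alice advance.
Runoff: Ben is ranked above Alice on 26 ballots, Alice above Ben on 36.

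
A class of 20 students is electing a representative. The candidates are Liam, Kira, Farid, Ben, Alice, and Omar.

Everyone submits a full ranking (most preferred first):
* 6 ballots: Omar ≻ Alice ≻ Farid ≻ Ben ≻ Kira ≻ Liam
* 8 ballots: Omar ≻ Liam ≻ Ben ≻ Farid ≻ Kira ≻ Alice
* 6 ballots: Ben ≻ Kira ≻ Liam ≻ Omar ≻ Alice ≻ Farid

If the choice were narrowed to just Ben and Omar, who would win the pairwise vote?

Omar

Ben is ranked above Omar on 6 ballots; Omar above Ben on 14.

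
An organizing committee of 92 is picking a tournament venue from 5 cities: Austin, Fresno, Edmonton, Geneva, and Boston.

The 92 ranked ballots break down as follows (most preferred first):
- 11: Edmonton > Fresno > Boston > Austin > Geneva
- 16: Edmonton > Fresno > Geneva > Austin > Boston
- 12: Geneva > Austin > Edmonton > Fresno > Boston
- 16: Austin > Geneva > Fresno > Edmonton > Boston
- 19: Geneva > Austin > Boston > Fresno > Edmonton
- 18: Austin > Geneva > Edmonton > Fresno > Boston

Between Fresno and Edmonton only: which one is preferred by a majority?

Edmonton

Fresno is ranked above Edmonton on 35 ballots; Edmonton above Fresno on 57.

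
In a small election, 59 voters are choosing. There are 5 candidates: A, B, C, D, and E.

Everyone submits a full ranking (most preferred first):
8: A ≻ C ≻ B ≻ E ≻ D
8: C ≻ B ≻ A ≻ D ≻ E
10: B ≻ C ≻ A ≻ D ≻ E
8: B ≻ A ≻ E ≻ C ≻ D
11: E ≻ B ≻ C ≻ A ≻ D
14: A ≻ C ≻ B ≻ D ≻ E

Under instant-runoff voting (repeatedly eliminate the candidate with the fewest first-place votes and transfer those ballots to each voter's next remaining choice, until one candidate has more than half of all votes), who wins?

B

Round 1: A 22, B 18, C 8, D 0, E 11. D eliminated.
Round 2: A 22, B 18, C 8, E 11. C eliminated.
Round 3: A 22, B 26, E 11. E eliminated.
Round 4: A 22, B 37. B has a majority (≥30).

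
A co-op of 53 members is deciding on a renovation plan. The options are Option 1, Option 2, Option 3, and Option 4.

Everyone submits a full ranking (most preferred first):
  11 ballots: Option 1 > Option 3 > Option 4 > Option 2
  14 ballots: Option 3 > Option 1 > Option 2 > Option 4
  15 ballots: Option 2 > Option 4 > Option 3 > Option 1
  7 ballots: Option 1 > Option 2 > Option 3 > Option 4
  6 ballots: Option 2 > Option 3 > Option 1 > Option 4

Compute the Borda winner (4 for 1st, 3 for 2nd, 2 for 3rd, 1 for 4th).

Option 1: 11×4 + 14×3 + 15×1 + 7×4 + 6×2 = 141
Option 2: 11×1 + 14×2 + 15×4 + 7×3 + 6×4 = 144
Option 3: 11×3 + 14×4 + 15×2 + 7×2 + 6×3 = 151
Option 4: 11×2 + 14×1 + 15×3 + 7×1 + 6×1 = 94

Option 3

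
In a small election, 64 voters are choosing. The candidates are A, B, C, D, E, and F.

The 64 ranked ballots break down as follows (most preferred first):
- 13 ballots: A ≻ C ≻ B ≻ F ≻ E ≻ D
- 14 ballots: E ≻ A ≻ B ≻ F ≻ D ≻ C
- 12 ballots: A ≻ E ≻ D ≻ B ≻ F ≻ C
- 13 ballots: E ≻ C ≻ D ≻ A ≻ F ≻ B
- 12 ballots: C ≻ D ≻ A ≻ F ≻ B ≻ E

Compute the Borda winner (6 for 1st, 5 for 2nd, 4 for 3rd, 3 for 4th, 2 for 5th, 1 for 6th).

A

A: 13×6 + 14×5 + 12×6 + 13×3 + 12×4 = 307
B: 13×4 + 14×4 + 12×3 + 13×1 + 12×2 = 181
C: 13×5 + 14×1 + 12×1 + 13×5 + 12×6 = 228
D: 13×1 + 14×2 + 12×4 + 13×4 + 12×5 = 201
E: 13×2 + 14×6 + 12×5 + 13×6 + 12×1 = 260
F: 13×3 + 14×3 + 12×2 + 13×2 + 12×3 = 167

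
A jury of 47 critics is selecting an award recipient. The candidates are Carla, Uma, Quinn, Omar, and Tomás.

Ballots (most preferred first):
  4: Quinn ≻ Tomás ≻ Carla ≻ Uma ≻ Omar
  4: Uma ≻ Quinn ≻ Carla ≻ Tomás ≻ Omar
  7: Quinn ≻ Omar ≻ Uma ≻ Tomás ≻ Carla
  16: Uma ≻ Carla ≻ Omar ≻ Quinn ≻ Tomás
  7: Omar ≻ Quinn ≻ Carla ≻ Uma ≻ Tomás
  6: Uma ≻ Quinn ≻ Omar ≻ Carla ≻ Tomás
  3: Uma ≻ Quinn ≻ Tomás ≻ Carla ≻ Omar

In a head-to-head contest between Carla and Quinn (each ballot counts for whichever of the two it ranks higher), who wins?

Quinn

Carla is ranked above Quinn on 16 ballots; Quinn above Carla on 31.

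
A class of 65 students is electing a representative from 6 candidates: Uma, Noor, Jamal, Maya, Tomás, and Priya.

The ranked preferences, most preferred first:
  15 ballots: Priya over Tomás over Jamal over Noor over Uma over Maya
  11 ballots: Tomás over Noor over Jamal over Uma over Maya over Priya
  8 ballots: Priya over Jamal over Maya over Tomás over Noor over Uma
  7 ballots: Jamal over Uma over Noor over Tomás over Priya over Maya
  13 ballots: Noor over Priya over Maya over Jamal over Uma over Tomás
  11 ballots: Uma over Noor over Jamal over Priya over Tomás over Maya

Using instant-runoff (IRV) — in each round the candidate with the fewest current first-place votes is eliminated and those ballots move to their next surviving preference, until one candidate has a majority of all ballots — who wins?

Round 1: Uma 11, Noor 13, Jamal 7, Maya 0, Tomás 11, Priya 23. Maya eliminated.
Round 2: Uma 11, Noor 13, Jamal 7, Tomás 11, Priya 23. Jamal eliminated.
Round 3: Uma 18, Noor 13, Tomás 11, Priya 23. Tomás eliminated.
Round 4: Uma 18, Noor 24, Priya 23. Uma eliminated.
Round 5: Noor 42, Priya 23. Noor has a majority (≥33).

Noor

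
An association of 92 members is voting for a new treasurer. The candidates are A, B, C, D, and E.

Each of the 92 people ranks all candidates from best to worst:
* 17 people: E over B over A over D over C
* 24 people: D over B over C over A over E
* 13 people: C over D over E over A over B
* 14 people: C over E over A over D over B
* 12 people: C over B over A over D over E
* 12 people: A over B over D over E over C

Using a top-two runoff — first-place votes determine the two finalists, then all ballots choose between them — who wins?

D

Round 1 first-place votes: A 12, B 0, C 39, D 24, E 17. C and D advance.
Runoff: C is ranked above D on 39 ballots, D above C on 53.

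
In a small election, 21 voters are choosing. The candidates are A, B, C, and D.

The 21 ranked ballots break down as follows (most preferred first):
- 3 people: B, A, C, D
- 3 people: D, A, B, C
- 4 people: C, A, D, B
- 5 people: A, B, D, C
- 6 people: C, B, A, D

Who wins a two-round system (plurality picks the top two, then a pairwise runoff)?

Round 1 first-place votes: A 5, B 3, C 10, D 3. C and A advance.
Runoff: C is ranked above A on 10 ballots, A above C on 11.

A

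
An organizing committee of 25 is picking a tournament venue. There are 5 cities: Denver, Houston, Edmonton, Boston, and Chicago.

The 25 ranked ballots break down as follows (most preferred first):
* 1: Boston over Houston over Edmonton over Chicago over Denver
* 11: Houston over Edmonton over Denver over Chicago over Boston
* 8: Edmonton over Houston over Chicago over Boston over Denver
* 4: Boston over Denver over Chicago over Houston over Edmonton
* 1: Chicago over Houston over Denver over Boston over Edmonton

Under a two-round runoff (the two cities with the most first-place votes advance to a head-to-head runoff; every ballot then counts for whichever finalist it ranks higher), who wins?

Houston

Round 1 first-place votes: Denver 0, Houston 11, Edmonton 8, Boston 5, Chicago 1. Houston and Edmonton advance.
Runoff: Houston is ranked above Edmonton on 17 ballots, Edmonton above Houston on 8.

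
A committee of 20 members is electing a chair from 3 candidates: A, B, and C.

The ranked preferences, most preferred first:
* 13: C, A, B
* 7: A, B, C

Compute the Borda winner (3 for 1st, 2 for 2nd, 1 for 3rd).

A

A: 13×2 + 7×3 = 47
B: 13×1 + 7×2 = 27
C: 13×3 + 7×1 = 46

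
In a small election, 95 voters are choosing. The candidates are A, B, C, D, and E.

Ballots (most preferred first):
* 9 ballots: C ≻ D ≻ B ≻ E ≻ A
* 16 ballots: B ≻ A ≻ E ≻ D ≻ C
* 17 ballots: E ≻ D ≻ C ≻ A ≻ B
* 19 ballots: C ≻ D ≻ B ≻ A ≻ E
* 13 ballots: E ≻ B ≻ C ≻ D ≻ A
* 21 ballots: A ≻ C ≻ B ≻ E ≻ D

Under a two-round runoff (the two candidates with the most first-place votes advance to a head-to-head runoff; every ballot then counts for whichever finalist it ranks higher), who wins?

C

Round 1 first-place votes: A 21, B 16, C 28, D 0, E 30. E and C advance.
Runoff: E is ranked above C on 46 ballots, C above E on 49.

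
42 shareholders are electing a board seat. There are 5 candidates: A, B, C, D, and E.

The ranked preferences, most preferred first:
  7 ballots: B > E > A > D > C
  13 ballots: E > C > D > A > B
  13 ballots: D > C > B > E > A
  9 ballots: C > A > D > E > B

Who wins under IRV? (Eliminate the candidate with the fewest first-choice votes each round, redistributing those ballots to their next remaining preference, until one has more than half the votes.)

D

Round 1: A 0, B 7, C 9, D 13, E 13. A eliminated.
Round 2: B 7, C 9, D 13, E 13. B eliminated.
Round 3: C 9, D 13, E 20. C eliminated.
Round 4: D 22, E 20. D has a majority (≥22).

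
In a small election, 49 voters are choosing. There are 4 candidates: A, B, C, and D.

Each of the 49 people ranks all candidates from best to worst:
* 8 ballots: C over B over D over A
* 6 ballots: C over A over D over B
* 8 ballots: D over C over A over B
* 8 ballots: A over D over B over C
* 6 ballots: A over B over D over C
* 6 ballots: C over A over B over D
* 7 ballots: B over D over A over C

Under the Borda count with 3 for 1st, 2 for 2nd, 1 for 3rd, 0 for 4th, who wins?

A

A: 8×0 + 6×2 + 8×1 + 8×3 + 6×3 + 6×2 + 7×1 = 81
B: 8×2 + 6×0 + 8×0 + 8×1 + 6×2 + 6×1 + 7×3 = 63
C: 8×3 + 6×3 + 8×2 + 8×0 + 6×0 + 6×3 + 7×0 = 76
D: 8×1 + 6×1 + 8×3 + 8×2 + 6×1 + 6×0 + 7×2 = 74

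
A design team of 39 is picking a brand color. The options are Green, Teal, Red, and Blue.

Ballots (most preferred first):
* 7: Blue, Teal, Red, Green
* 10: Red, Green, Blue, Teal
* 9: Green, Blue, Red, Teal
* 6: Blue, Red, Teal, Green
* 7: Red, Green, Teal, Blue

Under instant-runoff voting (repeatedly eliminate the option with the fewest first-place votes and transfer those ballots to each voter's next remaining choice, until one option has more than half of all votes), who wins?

Round 1: Green 9, Teal 0, Red 17, Blue 13. Teal eliminated.
Round 2: Green 9, Red 17, Blue 13. Green eliminated.
Round 3: Red 17, Blue 22. Blue has a majority (≥20).

Blue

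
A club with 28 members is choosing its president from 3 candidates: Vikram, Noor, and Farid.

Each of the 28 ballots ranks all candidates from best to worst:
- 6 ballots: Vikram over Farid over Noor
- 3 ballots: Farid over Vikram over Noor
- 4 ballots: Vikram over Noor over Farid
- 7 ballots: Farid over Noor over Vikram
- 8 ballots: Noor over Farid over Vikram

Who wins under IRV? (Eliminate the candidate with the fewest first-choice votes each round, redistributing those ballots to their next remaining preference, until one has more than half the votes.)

Farid

Round 1: Vikram 10, Noor 8, Farid 10. Noor eliminated.
Round 2: Vikram 10, Farid 18. Farid has a majority (≥15).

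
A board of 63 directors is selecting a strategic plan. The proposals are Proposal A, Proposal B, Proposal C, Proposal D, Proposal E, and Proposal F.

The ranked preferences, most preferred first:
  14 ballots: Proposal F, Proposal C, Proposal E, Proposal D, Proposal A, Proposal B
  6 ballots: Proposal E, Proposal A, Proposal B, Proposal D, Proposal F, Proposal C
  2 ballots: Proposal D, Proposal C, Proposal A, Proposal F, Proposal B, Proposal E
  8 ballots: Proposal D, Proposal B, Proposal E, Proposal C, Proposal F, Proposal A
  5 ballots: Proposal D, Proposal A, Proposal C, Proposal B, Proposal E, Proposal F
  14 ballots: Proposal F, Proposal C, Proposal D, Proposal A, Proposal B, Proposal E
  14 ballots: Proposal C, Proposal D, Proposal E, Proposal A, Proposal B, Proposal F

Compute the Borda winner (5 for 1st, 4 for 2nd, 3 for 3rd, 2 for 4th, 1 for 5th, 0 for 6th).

Proposal A: 14×1 + 6×4 + 2×3 + 8×0 + 5×4 + 14×2 + 14×2 = 120
Proposal B: 14×0 + 6×3 + 2×1 + 8×4 + 5×2 + 14×1 + 14×1 = 90
Proposal C: 14×4 + 6×0 + 2×4 + 8×2 + 5×3 + 14×4 + 14×5 = 221
Proposal D: 14×2 + 6×2 + 2×5 + 8×5 + 5×5 + 14×3 + 14×4 = 213
Proposal E: 14×3 + 6×5 + 2×0 + 8×3 + 5×1 + 14×0 + 14×3 = 143
Proposal F: 14×5 + 6×1 + 2×2 + 8×1 + 5×0 + 14×5 + 14×0 = 158

Proposal C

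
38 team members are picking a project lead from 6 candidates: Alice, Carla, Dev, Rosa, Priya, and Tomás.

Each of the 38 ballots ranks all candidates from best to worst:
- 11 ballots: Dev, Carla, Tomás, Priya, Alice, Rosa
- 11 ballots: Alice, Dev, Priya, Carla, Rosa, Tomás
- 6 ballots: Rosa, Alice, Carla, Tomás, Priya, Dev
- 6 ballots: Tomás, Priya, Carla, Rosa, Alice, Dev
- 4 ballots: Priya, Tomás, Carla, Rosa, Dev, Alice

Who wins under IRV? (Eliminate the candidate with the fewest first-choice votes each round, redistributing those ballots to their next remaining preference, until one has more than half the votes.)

Alice

Round 1: Alice 11, Carla 0, Dev 11, Rosa 6, Priya 4, Tomás 6. Carla eliminated.
Round 2: Alice 11, Dev 11, Rosa 6, Priya 4, Tomás 6. Priya eliminated.
Round 3: Alice 11, Dev 11, Rosa 6, Tomás 10. Rosa eliminated.
Round 4: Alice 17, Dev 11, Tomás 10. Tomás eliminated.
Round 5: Alice 23, Dev 15. Alice has a majority (≥20).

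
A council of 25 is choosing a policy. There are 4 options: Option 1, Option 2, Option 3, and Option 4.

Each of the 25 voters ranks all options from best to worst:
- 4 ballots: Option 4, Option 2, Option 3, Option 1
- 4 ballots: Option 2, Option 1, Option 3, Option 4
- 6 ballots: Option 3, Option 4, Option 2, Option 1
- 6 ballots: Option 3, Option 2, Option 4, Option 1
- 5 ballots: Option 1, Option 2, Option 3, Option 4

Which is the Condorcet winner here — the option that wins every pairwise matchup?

Option 2 vs Option 1: 20–5
Option 2 vs Option 3: 13–12
Option 2 vs Option 4: 15–10
Option 2 beats every other option.

Option 2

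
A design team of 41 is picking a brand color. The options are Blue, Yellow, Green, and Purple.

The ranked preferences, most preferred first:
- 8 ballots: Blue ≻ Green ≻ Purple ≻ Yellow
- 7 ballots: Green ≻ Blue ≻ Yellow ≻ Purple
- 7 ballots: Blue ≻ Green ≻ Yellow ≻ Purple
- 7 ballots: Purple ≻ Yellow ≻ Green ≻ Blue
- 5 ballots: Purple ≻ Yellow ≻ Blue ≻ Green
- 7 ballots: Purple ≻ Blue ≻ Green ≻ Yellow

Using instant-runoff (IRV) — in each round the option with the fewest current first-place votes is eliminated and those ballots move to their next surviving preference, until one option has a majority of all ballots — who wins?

Blue

Round 1: Blue 15, Yellow 0, Green 7, Purple 19. Yellow eliminated.
Round 2: Blue 15, Green 7, Purple 19. Green eliminated.
Round 3: Blue 22, Purple 19. Blue has a majority (≥21).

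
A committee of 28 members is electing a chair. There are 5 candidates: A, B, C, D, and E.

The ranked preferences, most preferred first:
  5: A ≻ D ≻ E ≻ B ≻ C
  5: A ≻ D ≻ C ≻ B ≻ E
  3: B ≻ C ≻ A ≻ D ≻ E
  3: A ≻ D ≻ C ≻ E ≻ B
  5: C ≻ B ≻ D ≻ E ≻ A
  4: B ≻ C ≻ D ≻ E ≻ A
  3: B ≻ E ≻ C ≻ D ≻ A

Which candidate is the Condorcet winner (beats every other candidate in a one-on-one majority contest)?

B

B vs A: 15–13
B vs C: 15–13
B vs D: 15–13
B vs E: 20–8
B beats every other candidate.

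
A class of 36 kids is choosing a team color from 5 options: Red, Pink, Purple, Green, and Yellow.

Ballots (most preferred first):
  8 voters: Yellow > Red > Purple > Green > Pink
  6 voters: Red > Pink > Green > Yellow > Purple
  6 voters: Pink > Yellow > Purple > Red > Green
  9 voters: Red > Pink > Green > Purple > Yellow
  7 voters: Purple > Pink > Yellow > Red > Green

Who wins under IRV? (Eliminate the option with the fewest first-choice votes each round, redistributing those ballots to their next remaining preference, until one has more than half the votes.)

Round 1: Red 15, Pink 6, Purple 7, Green 0, Yellow 8. Green eliminated.
Round 2: Red 15, Pink 6, Purple 7, Yellow 8. Pink eliminated.
Round 3: Red 15, Purple 7, Yellow 14. Purple eliminated.
Round 4: Red 15, Yellow 21. Yellow has a majority (≥19).

Yellow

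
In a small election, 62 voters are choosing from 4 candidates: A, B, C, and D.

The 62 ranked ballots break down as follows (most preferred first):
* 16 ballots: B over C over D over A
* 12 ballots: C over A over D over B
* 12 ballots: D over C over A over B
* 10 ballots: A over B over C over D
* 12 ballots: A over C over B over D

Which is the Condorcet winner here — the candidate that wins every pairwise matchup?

C vs A: 40–22
C vs B: 36–26
C vs D: 50–12
C beats every other candidate.

C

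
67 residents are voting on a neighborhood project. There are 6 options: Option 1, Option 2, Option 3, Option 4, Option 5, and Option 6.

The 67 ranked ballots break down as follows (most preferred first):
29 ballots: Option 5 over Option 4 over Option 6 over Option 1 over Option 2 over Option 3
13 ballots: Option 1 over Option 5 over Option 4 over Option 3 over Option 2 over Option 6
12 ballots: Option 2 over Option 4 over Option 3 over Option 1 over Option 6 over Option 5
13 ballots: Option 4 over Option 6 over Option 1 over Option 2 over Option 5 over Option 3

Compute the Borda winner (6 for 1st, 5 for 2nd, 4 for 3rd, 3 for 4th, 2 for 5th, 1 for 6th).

Option 1: 29×3 + 13×6 + 12×3 + 13×4 = 253
Option 2: 29×2 + 13×2 + 12×6 + 13×3 = 195
Option 3: 29×1 + 13×3 + 12×4 + 13×1 = 129
Option 4: 29×5 + 13×4 + 12×5 + 13×6 = 335
Option 5: 29×6 + 13×5 + 12×1 + 13×2 = 277
Option 6: 29×4 + 13×1 + 12×2 + 13×5 = 218

Option 4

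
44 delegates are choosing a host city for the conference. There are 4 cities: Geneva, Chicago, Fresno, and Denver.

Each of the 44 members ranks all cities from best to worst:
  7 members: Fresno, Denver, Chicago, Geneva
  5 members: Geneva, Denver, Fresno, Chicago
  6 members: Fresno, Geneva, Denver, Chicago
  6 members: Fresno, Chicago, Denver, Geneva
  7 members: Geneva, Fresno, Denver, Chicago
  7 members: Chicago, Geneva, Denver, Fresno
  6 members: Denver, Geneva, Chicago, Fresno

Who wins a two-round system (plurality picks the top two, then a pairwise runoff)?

Round 1 first-place votes: Geneva 12, Chicago 7, Fresno 19, Denver 6. Fresno and Geneva advance.
Runoff: Fresno is ranked above Geneva on 19 ballots, Geneva above Fresno on 25.

Geneva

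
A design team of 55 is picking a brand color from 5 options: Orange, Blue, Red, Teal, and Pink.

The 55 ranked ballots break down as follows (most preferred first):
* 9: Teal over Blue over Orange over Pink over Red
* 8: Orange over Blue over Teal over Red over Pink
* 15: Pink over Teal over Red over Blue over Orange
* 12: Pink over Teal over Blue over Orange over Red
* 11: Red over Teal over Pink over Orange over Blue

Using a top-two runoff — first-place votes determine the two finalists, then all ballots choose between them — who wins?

Round 1 first-place votes: Orange 8, Blue 0, Red 11, Teal 9, Pink 27. Pink and Red advance.
Runoff: Pink is ranked above Red on 36 ballots, Red above Pink on 19.

Pink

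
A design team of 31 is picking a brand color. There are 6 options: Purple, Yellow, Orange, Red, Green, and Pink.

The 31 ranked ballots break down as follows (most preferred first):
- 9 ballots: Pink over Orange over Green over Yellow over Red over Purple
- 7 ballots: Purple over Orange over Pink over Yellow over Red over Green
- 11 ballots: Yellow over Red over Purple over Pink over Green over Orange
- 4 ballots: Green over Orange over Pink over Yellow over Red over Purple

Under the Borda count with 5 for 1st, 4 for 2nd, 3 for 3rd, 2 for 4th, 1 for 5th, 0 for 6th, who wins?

Purple: 9×0 + 7×5 + 11×3 + 4×0 = 68
Yellow: 9×2 + 7×2 + 11×5 + 4×2 = 95
Orange: 9×4 + 7×4 + 11×0 + 4×4 = 80
Red: 9×1 + 7×1 + 11×4 + 4×1 = 64
Green: 9×3 + 7×0 + 11×1 + 4×5 = 58
Pink: 9×5 + 7×3 + 11×2 + 4×3 = 100

Pink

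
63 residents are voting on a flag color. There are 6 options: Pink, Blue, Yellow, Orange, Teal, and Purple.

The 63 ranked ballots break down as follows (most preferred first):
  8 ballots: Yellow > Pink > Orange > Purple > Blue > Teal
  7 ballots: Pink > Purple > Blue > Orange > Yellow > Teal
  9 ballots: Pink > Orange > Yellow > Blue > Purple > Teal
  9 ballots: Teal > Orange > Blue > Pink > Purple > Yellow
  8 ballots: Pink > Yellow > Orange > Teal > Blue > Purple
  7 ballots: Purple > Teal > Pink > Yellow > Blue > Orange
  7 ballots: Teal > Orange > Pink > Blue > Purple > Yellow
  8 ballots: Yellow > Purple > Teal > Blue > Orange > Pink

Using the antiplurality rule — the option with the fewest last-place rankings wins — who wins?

Last-place votes: Pink 8, Blue 0, Yellow 16, Orange 7, Teal 24, Purple 8.

Blue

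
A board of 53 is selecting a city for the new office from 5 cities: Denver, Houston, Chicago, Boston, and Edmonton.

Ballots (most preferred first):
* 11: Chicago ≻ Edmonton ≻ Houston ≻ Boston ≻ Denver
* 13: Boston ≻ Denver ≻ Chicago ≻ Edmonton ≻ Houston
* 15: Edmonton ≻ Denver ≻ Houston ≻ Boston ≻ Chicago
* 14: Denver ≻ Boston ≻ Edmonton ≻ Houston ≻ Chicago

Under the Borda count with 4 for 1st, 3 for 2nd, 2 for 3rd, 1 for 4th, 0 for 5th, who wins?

Denver

Denver: 11×0 + 13×3 + 15×3 + 14×4 = 140
Houston: 11×2 + 13×0 + 15×2 + 14×1 = 66
Chicago: 11×4 + 13×2 + 15×0 + 14×0 = 70
Boston: 11×1 + 13×4 + 15×1 + 14×3 = 120
Edmonton: 11×3 + 13×1 + 15×4 + 14×2 = 134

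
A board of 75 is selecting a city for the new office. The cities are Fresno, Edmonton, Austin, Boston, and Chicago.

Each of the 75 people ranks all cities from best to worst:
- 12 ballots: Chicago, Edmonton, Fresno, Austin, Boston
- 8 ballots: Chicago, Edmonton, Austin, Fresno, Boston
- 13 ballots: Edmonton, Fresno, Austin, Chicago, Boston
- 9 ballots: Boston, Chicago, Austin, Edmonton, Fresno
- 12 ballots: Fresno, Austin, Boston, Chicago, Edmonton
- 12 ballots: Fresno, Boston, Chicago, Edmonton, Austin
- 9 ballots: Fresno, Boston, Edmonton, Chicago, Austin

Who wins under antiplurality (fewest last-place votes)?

Last-place votes: Fresno 9, Edmonton 12, Austin 21, Boston 33, Chicago 0.

Chicago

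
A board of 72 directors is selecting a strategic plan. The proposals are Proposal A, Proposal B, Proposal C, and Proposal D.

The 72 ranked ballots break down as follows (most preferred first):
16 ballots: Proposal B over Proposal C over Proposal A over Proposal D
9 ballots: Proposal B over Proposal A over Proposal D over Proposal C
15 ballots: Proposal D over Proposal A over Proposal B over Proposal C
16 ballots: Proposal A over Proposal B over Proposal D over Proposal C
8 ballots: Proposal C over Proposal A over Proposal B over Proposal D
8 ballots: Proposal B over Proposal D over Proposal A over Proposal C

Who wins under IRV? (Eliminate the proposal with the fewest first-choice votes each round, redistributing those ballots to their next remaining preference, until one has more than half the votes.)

Round 1: Proposal A 16, Proposal B 33, Proposal C 8, Proposal D 15. Proposal C eliminated.
Round 2: Proposal A 24, Proposal B 33, Proposal D 15. Proposal D eliminated.
Round 3: Proposal A 39, Proposal B 33. Proposal A has a majority (≥37).

Proposal A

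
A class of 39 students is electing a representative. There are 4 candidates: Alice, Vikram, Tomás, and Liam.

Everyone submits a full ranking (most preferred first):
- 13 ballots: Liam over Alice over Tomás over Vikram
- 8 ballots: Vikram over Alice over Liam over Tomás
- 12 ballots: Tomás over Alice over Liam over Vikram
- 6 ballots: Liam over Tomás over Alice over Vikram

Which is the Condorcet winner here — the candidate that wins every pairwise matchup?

Alice vs Vikram: 31–8
Alice vs Tomás: 21–18
Alice vs Liam: 20–19
Alice beats every other candidate.

Alice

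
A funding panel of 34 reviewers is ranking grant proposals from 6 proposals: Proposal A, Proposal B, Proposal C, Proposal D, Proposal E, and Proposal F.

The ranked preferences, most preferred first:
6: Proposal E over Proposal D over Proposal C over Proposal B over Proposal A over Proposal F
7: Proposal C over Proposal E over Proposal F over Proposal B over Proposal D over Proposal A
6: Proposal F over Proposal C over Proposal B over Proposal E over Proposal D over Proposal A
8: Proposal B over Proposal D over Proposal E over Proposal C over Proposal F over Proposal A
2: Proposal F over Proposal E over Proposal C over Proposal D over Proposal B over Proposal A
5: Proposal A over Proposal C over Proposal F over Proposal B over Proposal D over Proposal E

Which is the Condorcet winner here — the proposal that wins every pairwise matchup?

Proposal C vs Proposal A: 29–5
Proposal C vs Proposal B: 26–8
Proposal C vs Proposal D: 20–14
Proposal C vs Proposal E: 18–16
Proposal C vs Proposal F: 26–8
Proposal C beats every other proposal.

Proposal C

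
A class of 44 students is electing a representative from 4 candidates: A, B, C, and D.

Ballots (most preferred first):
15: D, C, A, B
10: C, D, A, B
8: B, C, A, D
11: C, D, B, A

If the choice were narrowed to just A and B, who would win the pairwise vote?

A

A is ranked above B on 25 ballots; B above A on 19.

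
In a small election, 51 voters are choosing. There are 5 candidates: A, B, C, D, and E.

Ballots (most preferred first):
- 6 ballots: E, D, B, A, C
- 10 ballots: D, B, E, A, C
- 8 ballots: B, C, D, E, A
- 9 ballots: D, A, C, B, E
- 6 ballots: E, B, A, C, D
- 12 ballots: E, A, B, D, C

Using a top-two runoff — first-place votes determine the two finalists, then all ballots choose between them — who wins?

Round 1 first-place votes: A 0, B 8, C 0, D 19, E 24. E and D advance.
Runoff: E is ranked above D on 24 ballots, D above E on 27.

D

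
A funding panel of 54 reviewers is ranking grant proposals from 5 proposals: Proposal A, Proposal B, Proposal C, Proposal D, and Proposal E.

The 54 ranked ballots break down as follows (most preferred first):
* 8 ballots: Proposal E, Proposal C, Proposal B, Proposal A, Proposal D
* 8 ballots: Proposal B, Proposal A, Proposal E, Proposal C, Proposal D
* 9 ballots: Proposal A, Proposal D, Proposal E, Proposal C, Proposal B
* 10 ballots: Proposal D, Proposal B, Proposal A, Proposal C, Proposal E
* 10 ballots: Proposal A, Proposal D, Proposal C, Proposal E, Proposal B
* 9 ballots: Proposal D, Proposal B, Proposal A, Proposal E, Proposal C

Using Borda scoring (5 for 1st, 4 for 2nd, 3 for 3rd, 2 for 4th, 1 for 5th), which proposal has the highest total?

Proposal A

Proposal A: 8×2 + 8×4 + 9×5 + 10×3 + 10×5 + 9×3 = 200
Proposal B: 8×3 + 8×5 + 9×1 + 10×4 + 10×1 + 9×4 = 159
Proposal C: 8×4 + 8×2 + 9×2 + 10×2 + 10×3 + 9×1 = 125
Proposal D: 8×1 + 8×1 + 9×4 + 10×5 + 10×4 + 9×5 = 187
Proposal E: 8×5 + 8×3 + 9×3 + 10×1 + 10×2 + 9×2 = 139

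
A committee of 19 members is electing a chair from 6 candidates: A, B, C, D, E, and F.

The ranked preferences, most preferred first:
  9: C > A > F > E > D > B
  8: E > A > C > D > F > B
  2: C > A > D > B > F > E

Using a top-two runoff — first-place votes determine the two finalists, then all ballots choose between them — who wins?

C

Round 1 first-place votes: A 0, B 0, C 11, D 0, E 8, F 0. C and E advance.
Runoff: C is ranked above E on 11 ballots, E above C on 8.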